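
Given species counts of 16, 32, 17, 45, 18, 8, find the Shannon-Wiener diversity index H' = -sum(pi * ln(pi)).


Total N = 16 + 32 + 17 + 45 + 18 + 8 = 136
Per-species terms:
  p = 16/136 = 0.117647; ln(p) = -2.140067; p*ln(p) = 0.117647 * (-2.140067) = -0.251772
  p = 32/136 = 0.235294; ln(p) = -1.446919; p*ln(p) = 0.235294 * (-1.446919) = -0.340451
  p = 17/136 = 0.125000; ln(p) = -2.079442; p*ln(p) = 0.125000 * (-2.079442) = -0.259930
  p = 45/136 = 0.330882; ln(p) = -1.105993; p*ln(p) = 0.330882 * (-1.105993) = -0.365953
  p = 18/136 = 0.132353; ln(p) = -2.022283; p*ln(p) = 0.132353 * (-2.022283) = -0.267655
  p = 8/136 = 0.058824; ln(p) = -2.833205; p*ln(p) = 0.058824 * (-2.833205) = -0.166660
sum(p*ln(p)) = (-0.251772) + (-0.340451) + (-0.259930) + (-0.365953) + (-0.267655) + (-0.166660) = -1.652421
H' = -(-1.652421) = 1.652421 ≈ 1.6524

1.6524


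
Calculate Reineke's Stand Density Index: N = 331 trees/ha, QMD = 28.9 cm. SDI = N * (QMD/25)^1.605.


QMD/25 = 28.9/25 = 1.156
(1.156)^1.605 = exp(1.605 * ln(1.156)) = exp(1.605 * 0.144966) = exp(0.232670) = 1.26196
SDI = 331 * 1.26196 = 417.709 ≈ 418

418


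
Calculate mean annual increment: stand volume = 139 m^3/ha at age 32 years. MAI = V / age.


MAI = 139 / 32 = 4.3438 ≈ 4.34 m^3/ha/yr

4.34 m^3/ha/yr


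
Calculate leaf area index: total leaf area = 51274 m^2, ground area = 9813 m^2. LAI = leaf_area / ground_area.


LAI = 51274 / 9813 = 5.2251 ≈ 5.23

5.23


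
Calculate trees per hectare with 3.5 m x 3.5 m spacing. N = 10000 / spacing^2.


N = 10000 / 3.5^2 = 10000 / 12.25 = 816.327 ≈ 816 trees/ha

816 trees/ha


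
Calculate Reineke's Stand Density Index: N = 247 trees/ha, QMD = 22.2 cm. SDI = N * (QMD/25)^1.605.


QMD/25 = 22.2/25 = 0.888
(0.888)^1.605 = exp(1.605 * ln(0.888)) = exp(1.605 * (-0.118784)) = exp(-0.190648) = 0.826423
SDI = 247 * 0.826423 = 204.126 ≈ 204

204


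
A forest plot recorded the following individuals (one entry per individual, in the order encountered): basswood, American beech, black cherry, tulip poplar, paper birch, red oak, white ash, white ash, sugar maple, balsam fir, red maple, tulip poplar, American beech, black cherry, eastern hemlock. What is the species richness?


Total individuals logged = 15
Distinct species (count of individuals): basswood (1), American beech (2), black cherry (2), tulip poplar (2), paper birch (1), red oak (1), white ash (2), sugar maple (1), balsam fir (1), red maple (1), eastern hemlock (1)
Species richness = number of distinct species = 11

11


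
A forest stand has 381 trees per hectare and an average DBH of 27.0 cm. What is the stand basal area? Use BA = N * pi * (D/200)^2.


(D/200)^2 = (27.0/200)^2 = 0.135^2 = 0.018225
Individual BA = 3.141593 * 0.018225 = 0.0572555 m^2
Stand BA = 381 * 0.0572555 = 21.8143 ≈ 21.81 m^2/ha

21.81 m^2/ha


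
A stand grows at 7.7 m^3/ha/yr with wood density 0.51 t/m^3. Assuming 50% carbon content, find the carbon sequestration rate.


C = 7.7 * 0.51 * 0.5 = 1.9635 ≈ 1.96 t C/ha/yr

1.96 t C/ha/yr


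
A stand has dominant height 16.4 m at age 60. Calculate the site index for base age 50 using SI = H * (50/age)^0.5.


50/60 = 0.833333
(0.833333)^0.5 = 0.912871
SI = 16.4 * 0.912871 = 14.9711 ≈ 15.0 m

15.0 m


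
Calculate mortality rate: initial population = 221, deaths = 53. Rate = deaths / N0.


Mortality rate = 53 / 221 = 0.239819 ≈ 0.2398

0.2398


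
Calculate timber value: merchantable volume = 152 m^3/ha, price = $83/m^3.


Value = 152 * 83 = $12616/ha

$12616/ha


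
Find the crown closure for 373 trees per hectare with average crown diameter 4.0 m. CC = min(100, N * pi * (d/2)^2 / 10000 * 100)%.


(d/2)^2 = (4.0/2)^2 = 2^2 = 4
Crown area = 3.141593 * 4 = 12.5664 m^2
N * area / 10000 * 100 = 373 * 12.5664 / 10000 * 100 = 46.8727
CC = min(100, 46.8727) = 46.8727 ≈ 46.9%

46.9%


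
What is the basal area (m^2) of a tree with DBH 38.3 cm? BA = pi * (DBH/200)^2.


D/200 = 38.3/200 = 0.1915 m
(D/200)^2 = 0.1915^2 = 0.03667225
BA = 3.141593 * 0.03667225 = 0.115209 ≈ 0.1152 m^2

0.1152 m^2


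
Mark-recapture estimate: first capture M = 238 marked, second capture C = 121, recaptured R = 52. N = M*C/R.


N = M * C / R = 238 * 121 / 52 = 28798 / 52 = 553.81 ≈ 554

554 individuals


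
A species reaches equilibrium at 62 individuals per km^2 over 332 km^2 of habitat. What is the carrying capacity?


K = 62 * 332 = 20584 individuals

20584 individuals


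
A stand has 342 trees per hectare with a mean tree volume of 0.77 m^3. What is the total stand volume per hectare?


V_stand = 342 * 0.77 = 263.34 ≈ 263.3 m^3/ha

263.3 m^3/ha


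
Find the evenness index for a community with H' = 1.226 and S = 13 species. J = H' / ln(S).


ln(13) = 2.56495
J = H' / ln(S) = 1.226 / 2.56495 = 0.477982 ≈ 0.4780

0.4780


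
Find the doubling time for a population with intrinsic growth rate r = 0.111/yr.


td = ln(2) / 0.111 = 0.693147 / 0.111 = 6.24457 ≈ 6.2 years

6.2 years


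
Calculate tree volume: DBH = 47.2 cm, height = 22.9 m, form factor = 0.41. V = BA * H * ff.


(D/200)^2 = (47.2/200)^2 = 0.236^2 = 0.055696
BA = 3.141593 * 0.055696 = 0.174974 m^2
V = 0.174974 * 22.9 * 0.41 = 1.64283 ≈ 1.643 m^3

1.643 m^3


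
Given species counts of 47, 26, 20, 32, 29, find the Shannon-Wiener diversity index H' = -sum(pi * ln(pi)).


Total N = 47 + 26 + 20 + 32 + 29 = 154
Per-species terms:
  p = 47/154 = 0.305195; ln(p) = -1.186804; p*ln(p) = 0.305195 * (-1.186804) = -0.362207
  p = 26/154 = 0.168831; ln(p) = -1.778857; p*ln(p) = 0.168831 * (-1.778857) = -0.300326
  p = 20/154 = 0.129870; ln(p) = -2.041221; p*ln(p) = 0.129870 * (-2.041221) = -0.265093
  p = 32/154 = 0.207792; ln(p) = -1.571218; p*ln(p) = 0.207792 * (-1.571218) = -0.326487
  p = 29/154 = 0.188312; ln(p) = -1.669655; p*ln(p) = 0.188312 * (-1.669655) = -0.314416
sum(p*ln(p)) = (-0.362207) + (-0.300326) + (-0.265093) + (-0.326487) + (-0.314416) = -1.568529
H' = -(-1.568529) = 1.568529 ≈ 1.5685

1.5685


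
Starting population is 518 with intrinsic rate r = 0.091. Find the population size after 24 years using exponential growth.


r*t = 0.091 * 24 = 2.184
exp(2.184) = 8.88176
N = 518 * 8.88176 = 4600.75 ≈ 4601

4601


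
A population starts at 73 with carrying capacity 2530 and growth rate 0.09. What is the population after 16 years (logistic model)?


(K - N0)/N0 = (2530 - 73)/73 = 2457/73 = 33.6575
r*t = 0.09 * 16 = 1.44; exp(-1.44) = 0.236928
33.6575 * 0.236928 = 7.97440
1 + 7.97440 = 8.97440
N = 2530 / 8.97440 = 281.913 ≈ 282

282


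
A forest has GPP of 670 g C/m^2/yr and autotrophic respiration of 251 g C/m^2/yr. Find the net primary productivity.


NPP = GPP - Ra = 670 - 251 = 419 g C/m^2/yr

419 g C/m^2/yr


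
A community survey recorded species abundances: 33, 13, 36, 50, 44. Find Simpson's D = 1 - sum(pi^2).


Total N = 33 + 13 + 36 + 50 + 44 = 176
Per-species terms:
  p = 33/176 = 0.187500; p^2 = 0.187500^2 = 0.035156
  p = 13/176 = 0.073864; p^2 = 0.073864^2 = 0.005456
  p = 36/176 = 0.204545; p^2 = 0.204545^2 = 0.041839
  p = 50/176 = 0.284091; p^2 = 0.284091^2 = 0.080708
  p = 44/176 = 0.250000; p^2 = 0.250000^2 = 0.062500
sum(p^2) = 0.035156 + 0.005456 + 0.041839 + 0.080708 + 0.062500 = 0.225659
D = 1 - 0.225659 = 0.774341 ≈ 0.7743

0.7743


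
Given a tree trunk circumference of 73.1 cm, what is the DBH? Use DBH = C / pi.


DBH = C / pi = 73.1 / 3.141593 = 23.2685 ≈ 23.27 cm

23.27 cm


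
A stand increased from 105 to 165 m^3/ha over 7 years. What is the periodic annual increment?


PAI = (V2 - V1) / period = (165 - 105) / 7 = 60 / 7 = 8.5714 ≈ 8.57 m^3/ha/yr

8.57 m^3/ha/yr


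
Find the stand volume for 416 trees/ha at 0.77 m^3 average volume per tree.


V_stand = 416 * 0.77 = 320.32 ≈ 320.3 m^3/ha

320.3 m^3/ha


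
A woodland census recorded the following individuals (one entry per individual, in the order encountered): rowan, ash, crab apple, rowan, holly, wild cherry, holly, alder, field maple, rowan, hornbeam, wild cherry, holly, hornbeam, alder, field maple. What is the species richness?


Total individuals logged = 16
Distinct species (count of individuals): rowan (3), ash (1), crab apple (1), holly (3), wild cherry (2), alder (2), field maple (2), hornbeam (2)
Species richness = number of distinct species = 8

8


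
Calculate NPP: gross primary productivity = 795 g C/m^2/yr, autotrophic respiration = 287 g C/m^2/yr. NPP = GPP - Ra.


NPP = GPP - Ra = 795 - 287 = 508 g C/m^2/yr

508 g C/m^2/yr


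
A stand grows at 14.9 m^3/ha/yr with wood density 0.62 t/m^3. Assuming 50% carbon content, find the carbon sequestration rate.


C = 14.9 * 0.62 * 0.5 = 4.619 ≈ 4.62 t C/ha/yr

4.62 t C/ha/yr


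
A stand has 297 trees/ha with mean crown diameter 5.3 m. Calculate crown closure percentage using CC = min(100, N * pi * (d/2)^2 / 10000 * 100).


(d/2)^2 = (5.3/2)^2 = 2.65^2 = 7.0225
Crown area = 3.141593 * 7.0225 = 22.0618 m^2
N * area / 10000 * 100 = 297 * 22.0618 / 10000 * 100 = 65.5235
CC = min(100, 65.5235) = 65.5235 ≈ 65.5%

65.5%


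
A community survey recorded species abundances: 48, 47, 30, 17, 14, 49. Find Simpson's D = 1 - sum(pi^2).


Total N = 48 + 47 + 30 + 17 + 14 + 49 = 205
Per-species terms:
  p = 48/205 = 0.234146; p^2 = 0.234146^2 = 0.054824
  p = 47/205 = 0.229268; p^2 = 0.229268^2 = 0.052564
  p = 30/205 = 0.146341; p^2 = 0.146341^2 = 0.021416
  p = 17/205 = 0.082927; p^2 = 0.082927^2 = 0.006877
  p = 14/205 = 0.068293; p^2 = 0.068293^2 = 0.004664
  p = 49/205 = 0.239024; p^2 = 0.239024^2 = 0.057132
sum(p^2) = 0.054824 + 0.052564 + 0.021416 + 0.006877 + 0.004664 + 0.057132 = 0.197477
D = 1 - 0.197477 = 0.802523 ≈ 0.8025

0.8025


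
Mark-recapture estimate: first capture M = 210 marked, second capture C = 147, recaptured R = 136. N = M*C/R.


N = M * C / R = 210 * 147 / 136 = 30870 / 136 = 226.99 ≈ 227

227 individuals


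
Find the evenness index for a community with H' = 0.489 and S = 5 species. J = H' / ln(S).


ln(5) = 1.60944
J = H' / ln(S) = 0.489 / 1.60944 = 0.303832 ≈ 0.3038

0.3038


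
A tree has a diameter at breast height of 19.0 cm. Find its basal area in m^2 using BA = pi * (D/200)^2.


D/200 = 19.0/200 = 0.095 m
(D/200)^2 = 0.095^2 = 0.009025
BA = 3.141593 * 0.009025 = 0.0283529 ≈ 0.0284 m^2

0.0284 m^2


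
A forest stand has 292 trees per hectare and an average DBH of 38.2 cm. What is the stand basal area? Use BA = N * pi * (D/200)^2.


(D/200)^2 = (38.2/200)^2 = 0.191^2 = 0.036481
Individual BA = 3.141593 * 0.036481 = 0.114608 m^2
Stand BA = 292 * 0.114608 = 33.4655 ≈ 33.47 m^2/ha

33.47 m^2/ha


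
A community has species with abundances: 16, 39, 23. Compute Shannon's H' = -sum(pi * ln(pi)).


Total N = 16 + 39 + 23 = 78
Per-species terms:
  p = 16/78 = 0.205128; ln(p) = -1.584121; p*ln(p) = 0.205128 * (-1.584121) = -0.324948
  p = 39/78 = 0.500000; ln(p) = -0.693147; p*ln(p) = 0.500000 * (-0.693147) = -0.346574
  p = 23/78 = 0.294872; ln(p) = -1.221214; p*ln(p) = 0.294872 * (-1.221214) = -0.360102
sum(p*ln(p)) = (-0.324948) + (-0.346574) + (-0.360102) = -1.031624
H' = -(-1.031624) = 1.031624 ≈ 1.0316

1.0316


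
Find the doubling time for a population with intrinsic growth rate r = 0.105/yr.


td = ln(2) / 0.105 = 0.693147 / 0.105 = 6.60140 ≈ 6.6 years

6.6 years


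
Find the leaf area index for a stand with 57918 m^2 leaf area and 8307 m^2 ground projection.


LAI = 57918 / 8307 = 6.9722 ≈ 6.97

6.97


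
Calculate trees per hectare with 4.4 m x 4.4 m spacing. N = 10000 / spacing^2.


N = 10000 / 4.4^2 = 10000 / 19.36 = 516.529 ≈ 517 trees/ha

517 trees/ha


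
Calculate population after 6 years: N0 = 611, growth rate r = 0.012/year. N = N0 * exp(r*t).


r*t = 0.012 * 6 = 0.072
exp(0.072) = 1.07466
N = 611 * 1.07466 = 656.617 ≈ 657

657


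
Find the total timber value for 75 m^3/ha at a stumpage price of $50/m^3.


Value = 75 * 50 = $3750/ha

$3750/ha


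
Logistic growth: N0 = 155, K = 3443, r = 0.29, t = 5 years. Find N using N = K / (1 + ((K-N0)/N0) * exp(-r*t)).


(K - N0)/N0 = (3443 - 155)/155 = 3288/155 = 21.2129
r*t = 0.29 * 5 = 1.45; exp(-1.45) = 0.234570
21.2129 * 0.234570 = 4.97591
1 + 4.97591 = 5.97591
N = 3443 / 5.97591 = 576.147 ≈ 576

576


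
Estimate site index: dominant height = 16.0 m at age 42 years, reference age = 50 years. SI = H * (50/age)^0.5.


50/42 = 1.19048
(1.19048)^0.5 = 1.09109
SI = 16.0 * 1.09109 = 17.4574 ≈ 17.5 m

17.5 m


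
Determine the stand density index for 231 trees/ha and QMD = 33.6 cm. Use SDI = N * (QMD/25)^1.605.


QMD/25 = 33.6/25 = 1.344
(1.344)^1.605 = exp(1.605 * ln(1.344)) = exp(1.605 * 0.295650) = exp(0.474518) = 1.60724
SDI = 231 * 1.60724 = 371.272 ≈ 371

371


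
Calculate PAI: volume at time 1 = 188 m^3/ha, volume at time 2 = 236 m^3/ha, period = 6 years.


PAI = (V2 - V1) / period = (236 - 188) / 6 = 48 / 6 = 8.00 m^3/ha/yr

8.00 m^3/ha/yr


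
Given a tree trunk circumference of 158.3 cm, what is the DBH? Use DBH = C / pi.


DBH = C / pi = 158.3 / 3.141593 = 50.3884 ≈ 50.39 cm

50.39 cm


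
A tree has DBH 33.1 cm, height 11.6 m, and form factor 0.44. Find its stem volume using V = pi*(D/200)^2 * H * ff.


(D/200)^2 = (33.1/200)^2 = 0.1655^2 = 0.02739025
BA = 3.141593 * 0.02739025 = 0.0860490 m^2
V = 0.0860490 * 11.6 * 0.44 = 0.439194 ≈ 0.439 m^3

0.439 m^3


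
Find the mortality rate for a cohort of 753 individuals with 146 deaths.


Mortality rate = 146 / 753 = 0.193891 ≈ 0.1939

0.1939


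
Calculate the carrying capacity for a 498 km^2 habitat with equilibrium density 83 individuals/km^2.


K = 83 * 498 = 41334 individuals

41334 individuals


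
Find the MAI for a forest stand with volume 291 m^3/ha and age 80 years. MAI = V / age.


MAI = 291 / 80 = 3.6375 ≈ 3.64 m^3/ha/yr

3.64 m^3/ha/yr


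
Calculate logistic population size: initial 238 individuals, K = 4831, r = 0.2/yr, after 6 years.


(K - N0)/N0 = (4831 - 238)/238 = 4593/238 = 19.2983
r*t = 0.2 * 6 = 1.2; exp(-1.2) = 0.301194
19.2983 * 0.301194 = 5.81253
1 + 5.81253 = 6.81253
N = 4831 / 6.81253 = 709.134 ≈ 709

709


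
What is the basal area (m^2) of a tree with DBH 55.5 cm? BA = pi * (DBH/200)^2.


D/200 = 55.5/200 = 0.2775 m
(D/200)^2 = 0.2775^2 = 0.07700625
BA = 3.141593 * 0.07700625 = 0.241922 ≈ 0.2419 m^2

0.2419 m^2


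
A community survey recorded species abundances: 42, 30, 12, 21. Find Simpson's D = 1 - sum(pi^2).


Total N = 42 + 30 + 12 + 21 = 105
Per-species terms:
  p = 42/105 = 0.400000; p^2 = 0.400000^2 = 0.160000
  p = 30/105 = 0.285714; p^2 = 0.285714^2 = 0.081632
  p = 12/105 = 0.114286; p^2 = 0.114286^2 = 0.013061
  p = 21/105 = 0.200000; p^2 = 0.200000^2 = 0.040000
sum(p^2) = 0.160000 + 0.081632 + 0.013061 + 0.040000 = 0.294693
D = 1 - 0.294693 = 0.705307 ≈ 0.7053

0.7053


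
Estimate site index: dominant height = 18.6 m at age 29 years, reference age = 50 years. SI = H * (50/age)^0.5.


50/29 = 1.72414
(1.72414)^0.5 = 1.31307
SI = 18.6 * 1.31307 = 24.4231 ≈ 24.4 m

24.4 m


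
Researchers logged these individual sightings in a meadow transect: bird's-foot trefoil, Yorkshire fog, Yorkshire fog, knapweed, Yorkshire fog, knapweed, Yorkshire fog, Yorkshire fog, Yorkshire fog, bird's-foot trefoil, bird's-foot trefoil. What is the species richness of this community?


Total individuals logged = 11
Distinct species (count of individuals): bird's-foot trefoil (3), Yorkshire fog (6), knapweed (2)
Species richness = number of distinct species = 3

3


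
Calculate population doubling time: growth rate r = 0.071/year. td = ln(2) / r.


td = ln(2) / 0.071 = 0.693147 / 0.071 = 9.76263 ≈ 9.8 years

9.8 years


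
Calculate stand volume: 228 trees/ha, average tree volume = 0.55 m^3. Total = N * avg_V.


V_stand = 228 * 0.55 = 125.4 m^3/ha

125.4 m^3/ha


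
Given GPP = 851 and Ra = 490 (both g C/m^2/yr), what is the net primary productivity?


NPP = GPP - Ra = 851 - 490 = 361 g C/m^2/yr

361 g C/m^2/yr


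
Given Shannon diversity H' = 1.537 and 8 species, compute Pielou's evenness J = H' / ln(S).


ln(8) = 2.07944
J = H' / ln(S) = 1.537 / 2.07944 = 0.739141 ≈ 0.7391

0.7391


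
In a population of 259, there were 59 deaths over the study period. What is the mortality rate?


Mortality rate = 59 / 259 = 0.227799 ≈ 0.2278

0.2278


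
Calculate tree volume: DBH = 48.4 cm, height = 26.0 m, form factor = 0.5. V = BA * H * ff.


(D/200)^2 = (48.4/200)^2 = 0.242^2 = 0.058564
BA = 3.141593 * 0.058564 = 0.183984 m^2
V = 0.183984 * 26.0 * 0.5 = 2.39179 ≈ 2.392 m^3

2.392 m^3


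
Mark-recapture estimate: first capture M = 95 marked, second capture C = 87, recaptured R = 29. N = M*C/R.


N = M * C / R = 95 * 87 / 29 = 8265 / 29 = 285

285 individuals


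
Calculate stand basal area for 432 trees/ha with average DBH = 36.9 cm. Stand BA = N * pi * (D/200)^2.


(D/200)^2 = (36.9/200)^2 = 0.1845^2 = 0.03404025
Individual BA = 3.141593 * 0.03404025 = 0.106941 m^2
Stand BA = 432 * 0.106941 = 46.1985 ≈ 46.20 m^2/ha

46.20 m^2/ha


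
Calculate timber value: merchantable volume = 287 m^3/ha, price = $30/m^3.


Value = 287 * 30 = $8610/ha

$8610/ha


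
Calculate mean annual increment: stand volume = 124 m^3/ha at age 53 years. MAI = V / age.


MAI = 124 / 53 = 2.3396 ≈ 2.34 m^3/ha/yr

2.34 m^3/ha/yr


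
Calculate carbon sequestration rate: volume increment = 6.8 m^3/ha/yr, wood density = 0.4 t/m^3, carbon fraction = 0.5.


C = 6.8 * 0.4 * 0.5 = 1.36 t C/ha/yr

1.36 t C/ha/yr


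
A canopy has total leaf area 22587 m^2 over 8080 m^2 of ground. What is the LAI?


LAI = 22587 / 8080 = 2.7954 ≈ 2.80

2.80


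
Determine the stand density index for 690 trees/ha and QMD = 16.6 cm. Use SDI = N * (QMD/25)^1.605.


QMD/25 = 16.6/25 = 0.664
(0.664)^1.605 = exp(1.605 * ln(0.664)) = exp(1.605 * (-0.409473)) = exp(-0.657204) = 0.518298
SDI = 690 * 0.518298 = 357.626 ≈ 358

358


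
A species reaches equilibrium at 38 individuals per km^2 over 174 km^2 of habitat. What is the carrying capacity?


K = 38 * 174 = 6612 individuals

6612 individuals


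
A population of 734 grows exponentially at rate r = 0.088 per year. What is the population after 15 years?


r*t = 0.088 * 15 = 1.32
exp(1.32) = 3.74342
N = 734 * 3.74342 = 2747.67 ≈ 2748

2748


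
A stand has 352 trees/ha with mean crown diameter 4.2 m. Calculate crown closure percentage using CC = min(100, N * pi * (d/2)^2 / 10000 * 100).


(d/2)^2 = (4.2/2)^2 = 2.1^2 = 4.41
Crown area = 3.141593 * 4.41 = 13.8544 m^2
N * area / 10000 * 100 = 352 * 13.8544 / 10000 * 100 = 48.7675
CC = min(100, 48.7675) = 48.7675 ≈ 48.8%

48.8%


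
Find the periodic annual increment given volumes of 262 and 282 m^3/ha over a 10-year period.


PAI = (V2 - V1) / period = (282 - 262) / 10 = 20 / 10 = 2.00 m^3/ha/yr

2.00 m^3/ha/yr


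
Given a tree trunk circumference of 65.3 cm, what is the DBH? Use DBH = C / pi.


DBH = C / pi = 65.3 / 3.141593 = 20.7856 ≈ 20.79 cm

20.79 cm


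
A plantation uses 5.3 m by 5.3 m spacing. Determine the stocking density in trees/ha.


N = 10000 / 5.3^2 = 10000 / 28.09 = 355.999 ≈ 356 trees/ha

356 trees/ha


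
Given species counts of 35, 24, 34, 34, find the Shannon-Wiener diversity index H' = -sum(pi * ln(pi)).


Total N = 35 + 24 + 34 + 34 = 127
Per-species terms:
  p = 35/127 = 0.275591; ln(p) = -1.288837; p*ln(p) = 0.275591 * (-1.288837) = -0.355192
  p = 24/127 = 0.188976; ln(p) = -1.666135; p*ln(p) = 0.188976 * (-1.666135) = -0.314860
  p = 34/127 = 0.267717; ln(p) = -1.317825; p*ln(p) = 0.267717 * (-1.317825) = -0.352804
  p = 34/127 = 0.267717; ln(p) = -1.317825; p*ln(p) = 0.267717 * (-1.317825) = -0.352804
sum(p*ln(p)) = (-0.355192) + (-0.314860) + (-0.352804) + (-0.352804) = -1.375660
H' = -(-1.375660) = 1.375660 ≈ 1.3757

1.3757


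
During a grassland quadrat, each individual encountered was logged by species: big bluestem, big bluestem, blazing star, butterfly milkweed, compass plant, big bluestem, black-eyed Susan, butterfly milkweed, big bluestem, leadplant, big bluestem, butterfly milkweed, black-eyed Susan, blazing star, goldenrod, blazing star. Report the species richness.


Total individuals logged = 16
Distinct species (count of individuals): big bluestem (5), blazing star (3), butterfly milkweed (3), compass plant (1), black-eyed Susan (2), leadplant (1), goldenrod (1)
Species richness = number of distinct species = 7

7


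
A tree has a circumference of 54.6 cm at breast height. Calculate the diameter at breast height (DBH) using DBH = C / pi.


DBH = C / pi = 54.6 / 3.141593 = 17.3797 ≈ 17.38 cm

17.38 cm


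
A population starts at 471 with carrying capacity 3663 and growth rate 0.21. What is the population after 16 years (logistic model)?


(K - N0)/N0 = (3663 - 471)/471 = 3192/471 = 6.77707
r*t = 0.21 * 16 = 3.36; exp(-3.36) = 0.0347353
6.77707 * 0.0347353 = 0.235404
1 + 0.235404 = 1.23540
N = 3663 / 1.23540 = 2965.03 ≈ 2965

2965


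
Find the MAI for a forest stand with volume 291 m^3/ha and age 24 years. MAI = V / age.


MAI = 291 / 24 = 12.1250 ≈ 12.13 m^3/ha/yr

12.13 m^3/ha/yr


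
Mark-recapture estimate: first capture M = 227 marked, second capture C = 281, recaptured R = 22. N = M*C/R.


N = M * C / R = 227 * 281 / 22 = 63787 / 22 = 2899.41 ≈ 2899

2899 individuals


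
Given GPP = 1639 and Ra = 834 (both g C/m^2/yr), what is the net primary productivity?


NPP = GPP - Ra = 1639 - 834 = 805 g C/m^2/yr

805 g C/m^2/yr


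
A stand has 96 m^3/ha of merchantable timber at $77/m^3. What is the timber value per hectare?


Value = 96 * 77 = $7392/ha

$7392/ha


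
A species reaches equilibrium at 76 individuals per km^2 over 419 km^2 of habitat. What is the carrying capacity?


K = 76 * 419 = 31844 individuals

31844 individuals


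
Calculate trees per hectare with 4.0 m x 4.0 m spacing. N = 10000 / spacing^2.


N = 10000 / 4.0^2 = 10000 / 16 = 625.000 ≈ 625 trees/ha

625 trees/ha


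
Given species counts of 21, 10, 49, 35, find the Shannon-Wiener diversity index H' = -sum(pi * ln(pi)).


Total N = 21 + 10 + 49 + 35 = 115
Per-species terms:
  p = 21/115 = 0.182609; ln(p) = -1.700408; p*ln(p) = 0.182609 * (-1.700408) = -0.310510
  p = 10/115 = 0.086957; ln(p) = -2.442342; p*ln(p) = 0.086957 * (-2.442342) = -0.212379
  p = 49/115 = 0.426087; ln(p) = -0.853112; p*ln(p) = 0.426087 * (-0.853112) = -0.363500
  p = 35/115 = 0.304348; ln(p) = -1.189583; p*ln(p) = 0.304348 * (-1.189583) = -0.362047
sum(p*ln(p)) = (-0.310510) + (-0.212379) + (-0.363500) + (-0.362047) = -1.248436
H' = -(-1.248436) = 1.248436 ≈ 1.2484

1.2484


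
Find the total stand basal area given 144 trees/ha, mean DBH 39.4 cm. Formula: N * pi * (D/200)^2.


(D/200)^2 = (39.4/200)^2 = 0.197^2 = 0.038809
Individual BA = 3.141593 * 0.038809 = 0.121922 m^2
Stand BA = 144 * 0.121922 = 17.5568 ≈ 17.56 m^2/ha

17.56 m^2/ha


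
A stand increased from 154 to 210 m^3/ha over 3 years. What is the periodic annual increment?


PAI = (V2 - V1) / period = (210 - 154) / 3 = 56 / 3 = 18.6667 ≈ 18.67 m^3/ha/yr

18.67 m^3/ha/yr


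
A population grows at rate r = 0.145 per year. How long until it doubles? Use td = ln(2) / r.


td = ln(2) / 0.145 = 0.693147 / 0.145 = 4.78032 ≈ 4.8 years

4.8 years


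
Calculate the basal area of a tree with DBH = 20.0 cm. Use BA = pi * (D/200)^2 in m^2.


D/200 = 20.0/200 = 0.1 m
(D/200)^2 = 0.1^2 = 0.01
BA = 3.141593 * 0.01 = 0.0314159 ≈ 0.0314 m^2

0.0314 m^2


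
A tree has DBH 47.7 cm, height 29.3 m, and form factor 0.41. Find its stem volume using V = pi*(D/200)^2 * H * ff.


(D/200)^2 = (47.7/200)^2 = 0.2385^2 = 0.05688225
BA = 3.141593 * 0.05688225 = 0.178701 m^2
V = 0.178701 * 29.3 * 0.41 = 2.14674 ≈ 2.147 m^3

2.147 m^3


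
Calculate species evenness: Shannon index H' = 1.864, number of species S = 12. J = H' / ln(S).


ln(12) = 2.48491
J = H' / ln(S) = 1.864 / 2.48491 = 0.750128 ≈ 0.7501

0.7501


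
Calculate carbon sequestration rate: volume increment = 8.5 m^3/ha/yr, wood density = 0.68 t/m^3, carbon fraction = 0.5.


C = 8.5 * 0.68 * 0.5 = 2.89 t C/ha/yr

2.89 t C/ha/yr


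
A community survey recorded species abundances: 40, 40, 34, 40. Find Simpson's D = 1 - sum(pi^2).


Total N = 40 + 40 + 34 + 40 = 154
Per-species terms:
  p = 40/154 = 0.259740; p^2 = 0.259740^2 = 0.067465
  p = 40/154 = 0.259740; p^2 = 0.259740^2 = 0.067465
  p = 34/154 = 0.220779; p^2 = 0.220779^2 = 0.048743
  p = 40/154 = 0.259740; p^2 = 0.259740^2 = 0.067465
sum(p^2) = 0.067465 + 0.067465 + 0.048743 + 0.067465 = 0.251138
D = 1 - 0.251138 = 0.748862 ≈ 0.7489

0.7489


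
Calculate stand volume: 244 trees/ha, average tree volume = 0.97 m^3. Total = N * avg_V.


V_stand = 244 * 0.97 = 236.68 ≈ 236.7 m^3/ha

236.7 m^3/ha


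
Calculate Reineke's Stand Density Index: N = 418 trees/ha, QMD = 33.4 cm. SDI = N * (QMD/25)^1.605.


QMD/25 = 33.4/25 = 1.336
(1.336)^1.605 = exp(1.605 * ln(1.336)) = exp(1.605 * 0.289680) = exp(0.464936) = 1.59191
SDI = 418 * 1.59191 = 665.418 ≈ 665

665


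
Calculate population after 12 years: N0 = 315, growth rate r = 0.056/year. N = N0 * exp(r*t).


r*t = 0.056 * 12 = 0.672
exp(0.672) = 1.95815
N = 315 * 1.95815 = 616.817 ≈ 617

617


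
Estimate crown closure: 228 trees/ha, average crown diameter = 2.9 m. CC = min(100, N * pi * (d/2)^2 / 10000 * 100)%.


(d/2)^2 = (2.9/2)^2 = 1.45^2 = 2.1025
Crown area = 3.141593 * 2.1025 = 6.60520 m^2
N * area / 10000 * 100 = 228 * 6.60520 / 10000 * 100 = 15.0599
CC = min(100, 15.0599) = 15.0599 ≈ 15.1%

15.1%


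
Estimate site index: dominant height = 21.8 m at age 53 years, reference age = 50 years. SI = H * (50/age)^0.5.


50/53 = 0.943396
(0.943396)^0.5 = 0.971286
SI = 21.8 * 0.971286 = 21.1740 ≈ 21.2 m

21.2 m


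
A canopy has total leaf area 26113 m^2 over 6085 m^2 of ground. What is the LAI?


LAI = 26113 / 6085 = 4.2914 ≈ 4.29

4.29


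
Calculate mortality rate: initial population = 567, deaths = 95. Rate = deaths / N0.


Mortality rate = 95 / 567 = 0.167549 ≈ 0.1675

0.1675


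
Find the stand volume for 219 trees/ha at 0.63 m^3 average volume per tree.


V_stand = 219 * 0.63 = 137.97 ≈ 138.0 m^3/ha

138.0 m^3/ha


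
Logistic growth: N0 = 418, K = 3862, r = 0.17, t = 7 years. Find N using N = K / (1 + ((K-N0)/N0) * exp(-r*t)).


(K - N0)/N0 = (3862 - 418)/418 = 3444/418 = 8.23923
r*t = 0.17 * 7 = 1.19; exp(-1.19) = 0.304221
8.23923 * 0.304221 = 2.50655
1 + 2.50655 = 3.50655
N = 3862 / 3.50655 = 1101.37 ≈ 1101

1101


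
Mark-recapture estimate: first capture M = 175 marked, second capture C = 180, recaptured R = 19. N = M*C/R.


N = M * C / R = 175 * 180 / 19 = 31500 / 19 = 1657.89 ≈ 1658

1658 individuals


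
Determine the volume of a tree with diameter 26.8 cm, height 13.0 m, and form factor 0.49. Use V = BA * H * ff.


(D/200)^2 = (26.8/200)^2 = 0.134^2 = 0.017956
BA = 3.141593 * 0.017956 = 0.0564104 m^2
V = 0.0564104 * 13.0 * 0.49 = 0.359334 ≈ 0.359 m^3

0.359 m^3


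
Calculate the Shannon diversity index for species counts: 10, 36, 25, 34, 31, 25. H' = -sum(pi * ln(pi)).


Total N = 10 + 36 + 25 + 34 + 31 + 25 = 161
Per-species terms:
  p = 10/161 = 0.062112; ln(p) = -2.778816; p*ln(p) = 0.062112 * (-2.778816) = -0.172598
  p = 36/161 = 0.223602; ln(p) = -1.497888; p*ln(p) = 0.223602 * (-1.497888) = -0.334931
  p = 25/161 = 0.155280; ln(p) = -1.862525; p*ln(p) = 0.155280 * (-1.862525) = -0.289213
  p = 34/161 = 0.211180; ln(p) = -1.555044; p*ln(p) = 0.211180 * (-1.555044) = -0.328394
  p = 31/161 = 0.192547; ln(p) = -1.647415; p*ln(p) = 0.192547 * (-1.647415) = -0.317205
  p = 25/161 = 0.155280; ln(p) = -1.862525; p*ln(p) = 0.155280 * (-1.862525) = -0.289213
sum(p*ln(p)) = (-0.172598) + (-0.334931) + (-0.289213) + (-0.328394) + (-0.317205) + (-0.289213) = -1.731554
H' = -(-1.731554) = 1.731554 ≈ 1.7316

1.7316


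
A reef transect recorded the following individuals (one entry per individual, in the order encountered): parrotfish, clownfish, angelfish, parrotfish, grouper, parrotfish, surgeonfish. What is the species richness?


Total individuals logged = 7
Distinct species (count of individuals): parrotfish (3), clownfish (1), angelfish (1), grouper (1), surgeonfish (1)
Species richness = number of distinct species = 5

5


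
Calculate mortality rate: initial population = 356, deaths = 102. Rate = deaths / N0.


Mortality rate = 102 / 356 = 0.286517 ≈ 0.2865

0.2865


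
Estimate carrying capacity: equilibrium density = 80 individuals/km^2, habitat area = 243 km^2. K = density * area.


K = 80 * 243 = 19440 individuals

19440 individuals


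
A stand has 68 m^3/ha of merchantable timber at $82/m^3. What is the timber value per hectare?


Value = 68 * 82 = $5576/ha

$5576/ha


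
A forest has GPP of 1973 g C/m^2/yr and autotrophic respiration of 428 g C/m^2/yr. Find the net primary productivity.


NPP = GPP - Ra = 1973 - 428 = 1545 g C/m^2/yr

1545 g C/m^2/yr


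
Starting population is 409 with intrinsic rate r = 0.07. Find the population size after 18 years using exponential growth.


r*t = 0.07 * 18 = 1.26
exp(1.26) = 3.52542
N = 409 * 3.52542 = 1441.90 ≈ 1442

1442


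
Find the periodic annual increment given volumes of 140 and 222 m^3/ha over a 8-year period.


PAI = (V2 - V1) / period = (222 - 140) / 8 = 82 / 8 = 10.25 m^3/ha/yr

10.25 m^3/ha/yr


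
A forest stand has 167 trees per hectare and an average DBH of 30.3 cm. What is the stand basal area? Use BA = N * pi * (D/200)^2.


(D/200)^2 = (30.3/200)^2 = 0.1515^2 = 0.02295225
Individual BA = 3.141593 * 0.02295225 = 0.0721066 m^2
Stand BA = 167 * 0.0721066 = 12.0418 ≈ 12.04 m^2/ha

12.04 m^2/ha


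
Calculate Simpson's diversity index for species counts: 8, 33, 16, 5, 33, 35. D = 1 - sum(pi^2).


Total N = 8 + 33 + 16 + 5 + 33 + 35 = 130
Per-species terms:
  p = 8/130 = 0.061538; p^2 = 0.061538^2 = 0.003787
  p = 33/130 = 0.253846; p^2 = 0.253846^2 = 0.064438
  p = 16/130 = 0.123077; p^2 = 0.123077^2 = 0.015148
  p = 5/130 = 0.038462; p^2 = 0.038462^2 = 0.001479
  p = 33/130 = 0.253846; p^2 = 0.253846^2 = 0.064438
  p = 35/130 = 0.269231; p^2 = 0.269231^2 = 0.072485
sum(p^2) = 0.003787 + 0.064438 + 0.015148 + 0.001479 + 0.064438 + 0.072485 = 0.221775
D = 1 - 0.221775 = 0.778225 ≈ 0.7782

0.7782


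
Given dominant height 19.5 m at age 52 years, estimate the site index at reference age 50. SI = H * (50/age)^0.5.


50/52 = 0.961538
(0.961538)^0.5 = 0.980580
SI = 19.5 * 0.980580 = 19.1213 ≈ 19.1 m

19.1 m


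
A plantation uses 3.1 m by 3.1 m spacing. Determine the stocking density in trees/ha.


N = 10000 / 3.1^2 = 10000 / 9.61 = 1040.58 ≈ 1041 trees/ha

1041 trees/ha


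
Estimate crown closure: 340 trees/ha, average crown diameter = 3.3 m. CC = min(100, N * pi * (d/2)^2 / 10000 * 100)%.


(d/2)^2 = (3.3/2)^2 = 1.65^2 = 2.7225
Crown area = 3.141593 * 2.7225 = 8.55299 m^2
N * area / 10000 * 100 = 340 * 8.55299 / 10000 * 100 = 29.0802
CC = min(100, 29.0802) = 29.0802 ≈ 29.1%

29.1%


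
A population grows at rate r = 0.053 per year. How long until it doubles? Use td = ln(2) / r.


td = ln(2) / 0.053 = 0.693147 / 0.053 = 13.0782 ≈ 13.1 years

13.1 years


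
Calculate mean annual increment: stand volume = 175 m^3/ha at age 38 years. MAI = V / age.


MAI = 175 / 38 = 4.6053 ≈ 4.61 m^3/ha/yr

4.61 m^3/ha/yr


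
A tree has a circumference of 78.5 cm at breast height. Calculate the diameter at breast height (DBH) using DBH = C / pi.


DBH = C / pi = 78.5 / 3.141593 = 24.9873 ≈ 24.99 cm

24.99 cm


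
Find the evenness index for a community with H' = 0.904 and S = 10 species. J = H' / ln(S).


ln(10) = 2.30259
J = H' / ln(S) = 0.904 / 2.30259 = 0.392601 ≈ 0.3926

0.3926


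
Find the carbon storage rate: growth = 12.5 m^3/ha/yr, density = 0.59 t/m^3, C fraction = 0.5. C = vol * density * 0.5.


C = 12.5 * 0.59 * 0.5 = 3.6875 ≈ 3.69 t C/ha/yr

3.69 t C/ha/yr


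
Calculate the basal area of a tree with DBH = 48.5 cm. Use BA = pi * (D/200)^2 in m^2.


D/200 = 48.5/200 = 0.2425 m
(D/200)^2 = 0.2425^2 = 0.05880625
BA = 3.141593 * 0.05880625 = 0.184745 ≈ 0.1847 m^2

0.1847 m^2


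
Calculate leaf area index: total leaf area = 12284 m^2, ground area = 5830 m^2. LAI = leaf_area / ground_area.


LAI = 12284 / 5830 = 2.1070 ≈ 2.11

2.11


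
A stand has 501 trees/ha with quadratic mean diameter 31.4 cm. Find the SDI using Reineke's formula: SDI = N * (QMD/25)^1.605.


QMD/25 = 31.4/25 = 1.256
(1.256)^1.605 = exp(1.605 * ln(1.256)) = exp(1.605 * 0.227932) = exp(0.365831) = 1.44171
SDI = 501 * 1.44171 = 722.297 ≈ 722

722


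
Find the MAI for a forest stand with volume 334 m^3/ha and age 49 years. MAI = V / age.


MAI = 334 / 49 = 6.8163 ≈ 6.82 m^3/ha/yr

6.82 m^3/ha/yr


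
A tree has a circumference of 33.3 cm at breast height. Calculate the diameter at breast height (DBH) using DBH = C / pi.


DBH = C / pi = 33.3 / 3.141593 = 10.5997 ≈ 10.60 cm

10.60 cm


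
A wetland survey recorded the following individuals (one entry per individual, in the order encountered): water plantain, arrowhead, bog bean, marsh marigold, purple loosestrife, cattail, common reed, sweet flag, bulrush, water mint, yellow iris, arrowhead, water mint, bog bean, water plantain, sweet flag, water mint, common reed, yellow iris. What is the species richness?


Total individuals logged = 19
Distinct species (count of individuals): water plantain (2), arrowhead (2), bog bean (2), marsh marigold (1), purple loosestrife (1), cattail (1), common reed (2), sweet flag (2), bulrush (1), water mint (3), yellow iris (2)
Species richness = number of distinct species = 11

11


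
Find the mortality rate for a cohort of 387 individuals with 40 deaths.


Mortality rate = 40 / 387 = 0.103359 ≈ 0.1034

0.1034


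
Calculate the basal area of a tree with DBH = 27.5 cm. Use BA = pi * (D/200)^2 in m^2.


D/200 = 27.5/200 = 0.1375 m
(D/200)^2 = 0.1375^2 = 0.01890625
BA = 3.141593 * 0.01890625 = 0.0593957 ≈ 0.0594 m^2

0.0594 m^2


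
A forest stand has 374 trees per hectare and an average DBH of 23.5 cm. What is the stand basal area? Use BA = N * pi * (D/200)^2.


(D/200)^2 = (23.5/200)^2 = 0.1175^2 = 0.01380625
Individual BA = 3.141593 * 0.01380625 = 0.0433736 m^2
Stand BA = 374 * 0.0433736 = 16.2217 ≈ 16.22 m^2/ha

16.22 m^2/ha


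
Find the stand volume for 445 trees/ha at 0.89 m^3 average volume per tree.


V_stand = 445 * 0.89 = 396.05 ≈ 396.1 m^3/ha

396.1 m^3/ha


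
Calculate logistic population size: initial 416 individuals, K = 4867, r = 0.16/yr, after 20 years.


(K - N0)/N0 = (4867 - 416)/416 = 4451/416 = 10.6995
r*t = 0.16 * 20 = 3.2; exp(-3.2) = 0.0407622
10.6995 * 0.0407622 = 0.436135
1 + 0.436135 = 1.43614
N = 4867 / 1.43614 = 3388.95 ≈ 3389

3389


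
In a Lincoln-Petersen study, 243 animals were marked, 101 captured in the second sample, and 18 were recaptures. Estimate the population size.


N = M * C / R = 243 * 101 / 18 = 24543 / 18 = 1363.50 ≈ 1364

1364 individuals


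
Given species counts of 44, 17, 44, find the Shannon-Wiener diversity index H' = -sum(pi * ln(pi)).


Total N = 44 + 17 + 44 = 105
Per-species terms:
  p = 44/105 = 0.419048; ln(p) = -0.869770; p*ln(p) = 0.419048 * (-0.869770) = -0.364475
  p = 17/105 = 0.161905; ln(p) = -1.820746; p*ln(p) = 0.161905 * (-1.820746) = -0.294788
  p = 44/105 = 0.419048; ln(p) = -0.869770; p*ln(p) = 0.419048 * (-0.869770) = -0.364475
sum(p*ln(p)) = (-0.364475) + (-0.294788) + (-0.364475) = -1.023738
H' = -(-1.023738) = 1.023738 ≈ 1.0237

1.0237


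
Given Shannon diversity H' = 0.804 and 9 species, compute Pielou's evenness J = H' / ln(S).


ln(9) = 2.19722
J = H' / ln(S) = 0.804 / 2.19722 = 0.365917 ≈ 0.3659

0.3659


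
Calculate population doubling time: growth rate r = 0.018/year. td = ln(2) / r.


td = ln(2) / 0.018 = 0.693147 / 0.018 = 38.5082 ≈ 38.5 years

38.5 years


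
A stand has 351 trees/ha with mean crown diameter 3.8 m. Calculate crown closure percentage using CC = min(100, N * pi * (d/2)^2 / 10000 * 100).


(d/2)^2 = (3.8/2)^2 = 1.9^2 = 3.61
Crown area = 3.141593 * 3.61 = 11.3412 m^2
N * area / 10000 * 100 = 351 * 11.3412 / 10000 * 100 = 39.8076
CC = min(100, 39.8076) = 39.8076 ≈ 39.8%

39.8%


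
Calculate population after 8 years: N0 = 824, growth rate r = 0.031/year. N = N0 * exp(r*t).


r*t = 0.031 * 8 = 0.248
exp(0.248) = 1.28146
N = 824 * 1.28146 = 1055.92 ≈ 1056

1056


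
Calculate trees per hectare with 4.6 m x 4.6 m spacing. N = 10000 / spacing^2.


N = 10000 / 4.6^2 = 10000 / 21.16 = 472.590 ≈ 473 trees/ha

473 trees/ha


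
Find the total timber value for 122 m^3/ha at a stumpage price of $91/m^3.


Value = 122 * 91 = $11102/ha

$11102/ha


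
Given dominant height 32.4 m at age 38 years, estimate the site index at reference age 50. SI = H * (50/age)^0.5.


50/38 = 1.31579
(1.31579)^0.5 = 1.14708
SI = 32.4 * 1.14708 = 37.1654 ≈ 37.2 m

37.2 m


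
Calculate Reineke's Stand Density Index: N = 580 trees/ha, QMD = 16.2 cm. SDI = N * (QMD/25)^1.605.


QMD/25 = 16.2/25 = 0.648
(0.648)^1.605 = exp(1.605 * ln(0.648)) = exp(1.605 * (-0.433865)) = exp(-0.696353) = 0.498400
SDI = 580 * 0.498400 = 289.072 ≈ 289

289


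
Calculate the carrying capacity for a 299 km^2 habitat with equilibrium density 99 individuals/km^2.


K = 99 * 299 = 29601 individuals

29601 individuals


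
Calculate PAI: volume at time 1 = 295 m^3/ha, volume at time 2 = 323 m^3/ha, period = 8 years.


PAI = (V2 - V1) / period = (323 - 295) / 8 = 28 / 8 = 3.50 m^3/ha/yr

3.50 m^3/ha/yr


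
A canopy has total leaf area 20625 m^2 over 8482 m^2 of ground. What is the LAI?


LAI = 20625 / 8482 = 2.4316 ≈ 2.43

2.43


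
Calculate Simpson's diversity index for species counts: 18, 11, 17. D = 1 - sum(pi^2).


Total N = 18 + 11 + 17 = 46
Per-species terms:
  p = 18/46 = 0.391304; p^2 = 0.391304^2 = 0.153119
  p = 11/46 = 0.239130; p^2 = 0.239130^2 = 0.057183
  p = 17/46 = 0.369565; p^2 = 0.369565^2 = 0.136578
sum(p^2) = 0.153119 + 0.057183 + 0.136578 = 0.346880
D = 1 - 0.346880 = 0.653120 ≈ 0.6531

0.6531


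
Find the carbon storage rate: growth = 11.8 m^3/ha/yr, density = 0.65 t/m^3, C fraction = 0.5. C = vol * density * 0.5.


C = 11.8 * 0.65 * 0.5 = 3.835 ≈ 3.84 t C/ha/yr

3.84 t C/ha/yr


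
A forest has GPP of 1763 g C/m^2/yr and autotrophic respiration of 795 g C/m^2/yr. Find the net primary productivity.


NPP = GPP - Ra = 1763 - 795 = 968 g C/m^2/yr

968 g C/m^2/yr


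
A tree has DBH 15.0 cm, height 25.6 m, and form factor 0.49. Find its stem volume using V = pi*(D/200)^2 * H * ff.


(D/200)^2 = (15.0/200)^2 = 0.075^2 = 0.005625
BA = 3.141593 * 0.005625 = 0.0176715 m^2
V = 0.0176715 * 25.6 * 0.49 = 0.221671 ≈ 0.222 m^3

0.222 m^3


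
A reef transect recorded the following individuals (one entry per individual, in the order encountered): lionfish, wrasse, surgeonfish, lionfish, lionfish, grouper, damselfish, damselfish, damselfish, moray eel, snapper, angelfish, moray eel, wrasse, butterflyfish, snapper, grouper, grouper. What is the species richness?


Total individuals logged = 18
Distinct species (count of individuals): lionfish (3), wrasse (2), surgeonfish (1), grouper (3), damselfish (3), moray eel (2), snapper (2), angelfish (1), butterflyfish (1)
Species richness = number of distinct species = 9

9


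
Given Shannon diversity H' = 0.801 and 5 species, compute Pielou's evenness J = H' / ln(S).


ln(5) = 1.60944
J = H' / ln(S) = 0.801 / 1.60944 = 0.497689 ≈ 0.4977

0.4977
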